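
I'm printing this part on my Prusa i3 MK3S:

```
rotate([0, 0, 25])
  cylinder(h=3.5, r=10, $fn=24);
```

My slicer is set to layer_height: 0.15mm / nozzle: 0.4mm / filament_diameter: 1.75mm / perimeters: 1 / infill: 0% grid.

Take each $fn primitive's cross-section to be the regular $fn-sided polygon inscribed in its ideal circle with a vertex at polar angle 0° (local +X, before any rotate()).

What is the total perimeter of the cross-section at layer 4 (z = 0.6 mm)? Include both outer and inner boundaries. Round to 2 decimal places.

At z = 0.6 mm: the cylinder: section is a regular 24-gon, circumradius r=10 (perimeter = 2·24·10.000·sin(180°/24) = 62.65 mm); (whole slice rotated 25° about Z — lengths, areas and connectivity unchanged). Overall, the cross-section is a single solid region. Total boundary length (outer) = 62.65 mm.

62.65 mm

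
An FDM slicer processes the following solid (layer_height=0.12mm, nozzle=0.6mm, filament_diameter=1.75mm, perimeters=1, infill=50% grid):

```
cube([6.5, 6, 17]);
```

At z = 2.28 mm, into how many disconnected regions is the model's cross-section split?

At z = 2.28 mm: the cube (footprint 6.5×6) is included at this height. The result has 1 disconnected region.

1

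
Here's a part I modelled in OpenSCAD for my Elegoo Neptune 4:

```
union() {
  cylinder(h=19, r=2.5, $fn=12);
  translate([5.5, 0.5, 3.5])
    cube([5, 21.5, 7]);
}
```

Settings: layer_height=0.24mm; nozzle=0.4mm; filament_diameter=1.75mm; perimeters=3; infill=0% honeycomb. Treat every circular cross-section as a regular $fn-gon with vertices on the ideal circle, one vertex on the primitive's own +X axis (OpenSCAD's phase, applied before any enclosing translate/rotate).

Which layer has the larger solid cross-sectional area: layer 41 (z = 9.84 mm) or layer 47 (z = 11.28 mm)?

Layer 41 (z = 9.84): the r=2.5 cylinder gives a regular 12-gon of circumradius 2.5 (constant along its height) (area = (12/2)·2.500²·sin(360°/12) = 18.75 mm²); the cube at (5.5, 0.5) is present — its section is the full 5×21.5 rectangle (area 107.50 mm²); Merging all regions: the 2 present regions are separate (no shared area or edge), so areas and boundary lengths simply add and each stays a separate island — area = 126.25 mm². So its area = 126.25 mm². Layer 47 (z = 11.28): the cylinder: section is a regular 12-gon, circumradius r=2.5 (area = (12/2)·2.500²·sin(360°/12) = 18.75 mm²); the cube at (5.5, 0.5) is not intersected at this z (z outside [3.5, 10.5]); Taking the union: only the r=2.5 cylinder is present, so the union is just that shape — area = 18.75 mm². So its area = 18.75 mm². Layer 41 is larger (126.25 vs 18.75 mm²).

layer 41 (z = 9.84 mm)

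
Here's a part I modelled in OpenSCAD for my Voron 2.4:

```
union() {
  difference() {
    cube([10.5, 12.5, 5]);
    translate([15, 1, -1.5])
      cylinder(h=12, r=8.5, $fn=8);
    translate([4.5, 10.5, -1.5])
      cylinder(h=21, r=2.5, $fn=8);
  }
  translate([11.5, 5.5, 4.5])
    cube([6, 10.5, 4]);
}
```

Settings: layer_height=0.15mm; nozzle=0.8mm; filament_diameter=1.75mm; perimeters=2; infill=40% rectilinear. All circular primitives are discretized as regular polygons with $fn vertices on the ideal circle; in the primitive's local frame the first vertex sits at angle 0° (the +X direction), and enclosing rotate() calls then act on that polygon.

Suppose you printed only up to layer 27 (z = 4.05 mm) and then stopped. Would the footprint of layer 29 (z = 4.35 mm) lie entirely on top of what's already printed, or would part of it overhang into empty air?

entirely on top

Compare the two slices. At z = 4.05: the 10.5×12.5 cube contributes its full rectangle (area 131.25 mm²); the r=8.5 cylinder at (15, 1) contributes a regular 8-gon of circumradius 8.5 (area = (8/2)·8.500²·sin(360°/8) = 204.35 mm²); the r=2.5 cylinder at (4.5, 10.5) contributes a regular 8-gon of circumradius 2.5 (area = (8/2)·2.500²·sin(360°/8) = 17.68 mm²); After the difference (first − rest): starting from the 10.5×12.5 cube (131.25 mm²), the r=8.5 cylinder at (15, 1) partially overlaps it — only the 20.83 mm² overlap (of its 204.35 mm²) is removed, clipping the outline; the r=2.5 cylinder at (4.5, 10.5) partially overlaps it — only the 17.07 mm² overlap (of its 17.68 mm²) is removed, clipping the outline — area = 93.35 mm²; the cube at (11.5, 5.5) is absent (z outside [4.5, 8.5]); Taking the union: only the result so far is present, so the union is just that shape — area = 93.35 mm². At z = 4.35: the cube (footprint 10.5×12.5) is included at this height (area 131.25 mm²); the cylinder at (15, 1): section is a regular 8-gon, circumradius r=8.5 (area = (8/2)·8.500²·sin(360°/8) = 204.35 mm²); the cylinder at (4.5, 10.5): section is a regular 8-gon, circumradius r=2.5 (area = (8/2)·2.500²·sin(360°/8) = 17.68 mm²); Subtracting the remaining from the first: starting from the 10.5×12.5 cube (131.25 mm²), the r=8.5 cylinder at (15, 1) partially overlaps it — only the 20.83 mm² overlap (of its 204.35 mm²) is removed, clipping the outline; the r=2.5 cylinder at (4.5, 10.5) partially overlaps it — only the 17.07 mm² overlap (of its 17.68 mm²) is removed, clipping the outline — area = 93.35 mm²; the cube at (11.5, 5.5) does not reach this height (z outside [4.5, 8.5]); Merging all regions: only the result so far is present, so the union is just that shape — area = 93.35 mm². Checking containment: the cross-section at z = 4.35 is a subset of the cross-section at z = 4.05.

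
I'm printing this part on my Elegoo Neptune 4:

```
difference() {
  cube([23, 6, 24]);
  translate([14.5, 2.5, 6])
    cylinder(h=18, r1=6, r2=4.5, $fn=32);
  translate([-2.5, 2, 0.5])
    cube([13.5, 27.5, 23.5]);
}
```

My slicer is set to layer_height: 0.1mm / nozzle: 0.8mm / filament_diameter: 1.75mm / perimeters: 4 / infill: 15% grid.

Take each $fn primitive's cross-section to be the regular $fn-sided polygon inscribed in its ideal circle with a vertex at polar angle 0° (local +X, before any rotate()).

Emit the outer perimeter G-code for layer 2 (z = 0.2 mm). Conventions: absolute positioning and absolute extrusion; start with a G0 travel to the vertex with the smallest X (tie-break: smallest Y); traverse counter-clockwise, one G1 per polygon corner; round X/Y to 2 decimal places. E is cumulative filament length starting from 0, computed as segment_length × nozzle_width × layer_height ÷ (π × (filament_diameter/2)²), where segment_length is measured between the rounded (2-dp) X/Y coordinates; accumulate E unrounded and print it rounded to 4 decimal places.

G0 X0.00 Y0.00 Z0.20
G1 X23.00 Y0.00 E0.7650
G1 X23.00 Y6.00 E0.9645
G1 X0.00 Y6.00 E1.7295
G1 X0.00 Y0.00 E1.9291

At z = 0.2 mm: the 23×6 cube contributes its full rectangle; the cone at (14.5, 2.5) does not reach this height (z outside [6, 24]); the cube at (-2.5, 2) is not intersected at this z (z outside [0.5, 24]); Taking the first minus the rest: none of the subtracted shapes is present at this height, so the 23×6 cube is unchanged — 1 connected region. The outline is a single polygon with 4 vertices. Extrusion per mm of travel: 0.8 × 0.1 / (π × 0.875²) = 0.033260. Accumulating E over each segment gives final E = 1.9291.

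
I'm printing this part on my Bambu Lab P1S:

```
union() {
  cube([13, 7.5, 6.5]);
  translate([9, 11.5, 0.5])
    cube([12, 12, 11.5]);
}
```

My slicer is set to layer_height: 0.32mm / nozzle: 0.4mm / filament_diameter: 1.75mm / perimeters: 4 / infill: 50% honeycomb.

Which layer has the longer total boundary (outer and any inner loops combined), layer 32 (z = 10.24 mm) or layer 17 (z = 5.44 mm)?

Layer 32 (z = 10.24): the cube is not intersected at this z (z outside [0, 6.5]); the cube at (9, 11.5) (footprint 12×12) is included at this height (perimeter 48.00 mm); Combining (union): only the 12×12 cube at (9, 11.5) is present, so the union is just that shape — boundary = 48.00 mm. So its perimeter = 48.00 mm. Layer 17 (z = 5.44): the cube (footprint 13×7.5) is included at this height (perimeter 41.00 mm); the cube at (9, 11.5) (footprint 12×12) is included at this height (perimeter 48.00 mm); Merging all regions: the 2 present regions are separate (no shared area or edge), so areas and boundary lengths simply add and each stays a separate island — boundary = 89.00 mm. So its perimeter = 89.00 mm. Layer 17 is larger (89.00 vs 48.00 mm).

layer 17 (z = 5.44 mm)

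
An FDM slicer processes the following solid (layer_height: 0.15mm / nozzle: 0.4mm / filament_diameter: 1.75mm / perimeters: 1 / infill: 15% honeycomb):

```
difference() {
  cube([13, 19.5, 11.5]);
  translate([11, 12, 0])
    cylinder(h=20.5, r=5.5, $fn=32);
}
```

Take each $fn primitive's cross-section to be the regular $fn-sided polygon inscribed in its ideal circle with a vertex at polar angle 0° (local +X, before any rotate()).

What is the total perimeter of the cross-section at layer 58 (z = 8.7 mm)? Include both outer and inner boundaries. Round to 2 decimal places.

At z = 8.7 mm: the cube (footprint 13×19.5) is included at this height (perimeter 65.00 mm); the cylinder at (11, 12): section is a regular 32-gon, circumradius r=5.5 (perimeter = 2·32·5.500·sin(180°/32) = 34.50 mm); After the difference (first − rest): starting from the 13×19.5 cube, the r=5.5 cylinder at (11, 12) partially overlaps it — only the 68.64 mm² overlap (of its 94.42 mm²) is removed, clipping the outline — boundary = 76.12 mm. Overall, the cross-section is a single solid region. Total boundary length (outer) = 76.12 mm.

76.12 mm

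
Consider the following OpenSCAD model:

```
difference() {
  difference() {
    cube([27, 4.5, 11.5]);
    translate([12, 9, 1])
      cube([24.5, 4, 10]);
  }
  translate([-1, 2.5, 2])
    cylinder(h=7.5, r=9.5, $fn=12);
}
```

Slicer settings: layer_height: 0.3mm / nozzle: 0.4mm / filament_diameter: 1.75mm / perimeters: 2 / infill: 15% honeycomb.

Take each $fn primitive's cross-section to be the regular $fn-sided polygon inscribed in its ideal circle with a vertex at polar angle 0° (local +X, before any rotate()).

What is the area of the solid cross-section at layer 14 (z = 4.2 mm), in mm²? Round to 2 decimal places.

At z = 4.2 mm: the cube is present — its section is the full 27×4.5 rectangle (area 121.50 mm²); the cube at (12, 9) (footprint 24.5×4) is included at this height (area 98.00 mm²); After the difference (first − rest): starting from the 27×4.5 cube (121.50 mm²), the 24.5×4 cube at (12, 9) misses the remaining region (no effect) — area = 121.50 mm²; the r=9.5 cylinder at (-1, 2.5) gives a regular 12-gon of circumradius 9.5 (constant along its height) (area = (12/2)·9.500²·sin(360°/12) = 270.75 mm²); Taking the first minus the rest: starting from the result so far (121.50 mm²), the r=9.5 cylinder at (-1, 2.5) partially overlaps it — only the 36.88 mm² overlap (of its 270.75 mm²) is removed, clipping the outline — area = 84.62 mm². Overall, the cross-section is a single solid region. Net area = 84.62 mm².

84.62 mm²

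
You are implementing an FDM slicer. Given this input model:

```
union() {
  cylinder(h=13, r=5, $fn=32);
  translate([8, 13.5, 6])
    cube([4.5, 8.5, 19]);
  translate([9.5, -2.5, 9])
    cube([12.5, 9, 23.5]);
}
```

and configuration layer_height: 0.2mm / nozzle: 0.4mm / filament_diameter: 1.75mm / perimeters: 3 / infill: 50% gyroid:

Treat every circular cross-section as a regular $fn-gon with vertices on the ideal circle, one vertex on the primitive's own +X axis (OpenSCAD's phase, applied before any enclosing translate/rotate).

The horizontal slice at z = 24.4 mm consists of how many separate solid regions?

At z = 24.4 mm: the cylinder does not reach this height (z outside [0, 13]); the cube at (8, 13.5) (footprint 4.5×8.5) is included at this height; the cube at (9.5, -2.5) (footprint 12.5×9) is included at this height; Merging all regions: the 2 present regions are separate (no shared area or edge), so areas and boundary lengths simply add and each stays a separate island — 2 connected regions. The result has 2 disconnected regions.

2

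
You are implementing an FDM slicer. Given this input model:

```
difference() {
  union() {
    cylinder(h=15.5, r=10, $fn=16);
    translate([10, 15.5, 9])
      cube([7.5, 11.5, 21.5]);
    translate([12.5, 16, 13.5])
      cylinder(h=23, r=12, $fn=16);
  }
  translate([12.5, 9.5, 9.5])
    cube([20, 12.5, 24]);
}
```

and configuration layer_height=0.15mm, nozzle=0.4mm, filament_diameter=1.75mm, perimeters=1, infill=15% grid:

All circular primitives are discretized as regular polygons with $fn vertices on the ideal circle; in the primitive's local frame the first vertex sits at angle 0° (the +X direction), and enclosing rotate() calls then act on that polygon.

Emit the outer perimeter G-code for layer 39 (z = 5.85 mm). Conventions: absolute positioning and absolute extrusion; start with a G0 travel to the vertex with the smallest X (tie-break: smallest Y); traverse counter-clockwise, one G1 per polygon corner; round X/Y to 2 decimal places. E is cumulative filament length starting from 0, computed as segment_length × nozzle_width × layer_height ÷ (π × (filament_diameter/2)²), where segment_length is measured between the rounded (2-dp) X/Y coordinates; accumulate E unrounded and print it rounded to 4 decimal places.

At z = 5.85 mm: the r=10 cylinder contributes a regular 16-gon of circumradius 10; the cube at (10, 15.5) is absent (z outside [9, 30.5]); the cylinder at (12.5, 16) does not reach this height (z outside [13.5, 36.5]); Taking the union: only the r=10 cylinder is present, so the union is just that shape — 1 connected region; the cube at (12.5, 9.5) is absent (z outside [9.5, 33.5]); Subtracting the remaining from the first: none of the subtracted shapes is present at this height, so the result so far is unchanged — 1 connected region. The outline is a single polygon with 16 vertices. Extrusion per mm of travel: 0.4 × 0.15 / (π × 0.875²) = 0.024945. Accumulating E over each segment gives final E = 1.5574.

G0 X-10.00 Y0.00 Z5.85
G1 X-9.24 Y-3.83 E0.0974
G1 X-7.07 Y-7.07 E0.1947
G1 X-3.83 Y-9.24 E0.2920
G1 X0.00 Y-10.00 E0.3894
G1 X3.83 Y-9.24 E0.4868
G1 X7.07 Y-7.07 E0.5840
G1 X9.24 Y-3.83 E0.6813
G1 X10.00 Y0.00 E0.7787
G1 X9.24 Y3.83 E0.8761
G1 X7.07 Y7.07 E0.9734
G1 X3.83 Y9.24 E1.0707
G1 X0.00 Y10.00 E1.1681
G1 X-3.83 Y9.24 E1.2655
G1 X-7.07 Y7.07 E1.3627
G1 X-9.24 Y3.83 E1.4600
G1 X-10.00 Y0.00 E1.5574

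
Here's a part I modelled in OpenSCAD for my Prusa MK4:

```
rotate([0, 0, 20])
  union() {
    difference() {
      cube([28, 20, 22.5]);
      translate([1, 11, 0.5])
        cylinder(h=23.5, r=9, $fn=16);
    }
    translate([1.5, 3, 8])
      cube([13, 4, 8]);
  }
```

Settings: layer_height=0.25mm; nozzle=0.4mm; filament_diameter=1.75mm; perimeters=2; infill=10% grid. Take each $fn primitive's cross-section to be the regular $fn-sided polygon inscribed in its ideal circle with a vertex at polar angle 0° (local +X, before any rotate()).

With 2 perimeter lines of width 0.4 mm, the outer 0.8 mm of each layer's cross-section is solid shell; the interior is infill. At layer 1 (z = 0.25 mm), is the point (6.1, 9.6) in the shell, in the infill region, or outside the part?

infill

At z = 0.25 mm: the 28×20 cube contributes its full rectangle; the cylinder at (1, 11) does not reach this height (z outside [0.5, 24]); Subtracting the remaining from the first: none of the subtracted shapes is present at this height, so the 28×20 cube is unchanged — 1 connected region; the cube at (1.5, 3) is absent (z outside [8, 16]); Merging all regions: only the result so far is present, so the union is just that shape — 1 connected region; (whole slice rotated 20° about Z — lengths, areas and connectivity unchanged). Overall, the cross-section is a single solid region. Undo the 20° rotation: the query point maps to (9.016, 6.935) in the un-rotated model frame. The nearest boundary edge runs (0.00, 0.00)→(28.00, 0.00); distance from the point to it = 6.93 mm. The point is inside the cross-section and 6.93 mm from the nearest boundary — more than the 0.8 mm shell width (2 × 0.4), so it's in the infill interior.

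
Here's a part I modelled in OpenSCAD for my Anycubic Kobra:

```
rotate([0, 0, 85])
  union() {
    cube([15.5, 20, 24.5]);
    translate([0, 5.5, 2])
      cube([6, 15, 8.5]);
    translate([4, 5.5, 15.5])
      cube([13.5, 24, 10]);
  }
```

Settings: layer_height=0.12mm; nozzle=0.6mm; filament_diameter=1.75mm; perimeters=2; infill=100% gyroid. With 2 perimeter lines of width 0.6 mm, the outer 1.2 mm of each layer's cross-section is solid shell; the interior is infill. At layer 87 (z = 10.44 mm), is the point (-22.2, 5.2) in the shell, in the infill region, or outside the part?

outside

At z = 10.44 mm: the cube is present — its section is the full 15.5×20 rectangle; the 6×15 cube at (0, 5.5) contributes its full rectangle; the cube at (4, 5.5) is absent (z outside [15.5, 25.5]); Merging all regions: the regions partially overlap (shared area 87.00 mm²), so overlapping operands fuse into one piece — 1 connected region; (rotated 85° about Z; rotation is an isometry so areas/perimeters/island counts are preserved). Overall, the cross-section is a single solid region. Undo the 85° rotation: the query point maps to (3.245, 22.569) in the un-rotated model frame. The nearest boundary edge runs (0.00, 20.50)→(6.00, 20.50); distance from the point to it = 2.07 mm. The point is not inside any of the regions above, so it lies outside the cross-section (2.07 mm from the nearest boundary).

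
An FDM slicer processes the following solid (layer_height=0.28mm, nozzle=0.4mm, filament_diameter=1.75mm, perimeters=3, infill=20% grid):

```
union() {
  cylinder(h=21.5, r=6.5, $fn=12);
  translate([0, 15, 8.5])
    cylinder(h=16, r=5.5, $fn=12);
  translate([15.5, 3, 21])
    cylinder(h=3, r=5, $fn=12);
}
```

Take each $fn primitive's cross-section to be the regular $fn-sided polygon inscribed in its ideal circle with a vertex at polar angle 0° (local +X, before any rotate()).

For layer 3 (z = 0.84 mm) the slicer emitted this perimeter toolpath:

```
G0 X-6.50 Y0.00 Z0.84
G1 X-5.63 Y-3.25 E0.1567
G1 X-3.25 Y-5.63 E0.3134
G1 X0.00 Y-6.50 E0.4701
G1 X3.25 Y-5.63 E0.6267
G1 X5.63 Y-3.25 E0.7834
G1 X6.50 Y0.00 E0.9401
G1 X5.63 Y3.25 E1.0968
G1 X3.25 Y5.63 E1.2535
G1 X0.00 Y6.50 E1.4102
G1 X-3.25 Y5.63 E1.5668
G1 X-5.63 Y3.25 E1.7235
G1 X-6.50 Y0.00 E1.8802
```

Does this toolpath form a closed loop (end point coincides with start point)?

yes

Start point (G0): (-6.50, 0.00). End point (last G1): the path returns to the start — closed.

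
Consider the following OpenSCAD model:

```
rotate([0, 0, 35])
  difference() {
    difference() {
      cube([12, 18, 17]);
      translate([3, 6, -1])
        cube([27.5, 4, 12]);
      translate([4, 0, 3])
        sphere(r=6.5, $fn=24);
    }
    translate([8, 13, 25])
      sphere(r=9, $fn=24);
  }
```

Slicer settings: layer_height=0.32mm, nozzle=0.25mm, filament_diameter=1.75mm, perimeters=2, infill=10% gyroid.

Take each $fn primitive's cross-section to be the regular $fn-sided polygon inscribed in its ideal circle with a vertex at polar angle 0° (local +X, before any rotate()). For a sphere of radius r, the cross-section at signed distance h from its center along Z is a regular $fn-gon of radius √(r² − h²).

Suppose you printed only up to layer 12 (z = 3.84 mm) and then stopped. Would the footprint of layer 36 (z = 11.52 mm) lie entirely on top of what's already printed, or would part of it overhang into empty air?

part overhangs

Compare the two slices. At z = 3.84: the cube is present — its section is the full 12×18 rectangle (area 216.00 mm²); the 27.5×4 cube at (3, 6) contributes its full rectangle (area 110.00 mm²); the sphere at (4, 0): section is a regular 24-gon, circumradius = √(r²−h²) = √(6.5²−0.84²) = 6.445 (area = (24/2)·6.445²·sin(360°/24) = 129.03 mm²); Taking the first minus the rest: starting from the 12×18 cube (216.00 mm²), the 27.5×4 cube at (3, 6) partially overlaps it — only the 36.00 mm² overlap (of its 110.00 mm²) is removed, clipping the outline; the r=6.5 sphere at (4, 0) partially overlaps it — only the 55.11 mm² overlap (of its 129.03 mm²) is removed, clipping the outline — area = 124.89 mm²; the sphere at (8, 13) does not reach this height (|z−center|=21.160 > r=9); Subtracting the remaining from the first: none of the subtracted shapes is present at this height, so that combined region is unchanged — area = 124.89 mm²; (rotated 35° about Z; rotation is an isometry so areas/perimeters/island counts are preserved). At z = 11.52: the 12×18 cube contributes its full rectangle (area 216.00 mm²); the cube at (3, 6) is absent (z outside [-1, 11]); the sphere at (4, 0) is absent (|z−center|=8.520 > r=6.5); Subtracting the remaining from the first: none of the subtracted shapes is present at this height, so the 12×18 cube is unchanged — area = 216.00 mm²; the sphere at (8, 13) does not reach this height (|z−center|=13.480 > r=9); After the difference (first − rest): none of the subtracted shapes is present at this height, so that combined region is unchanged — area = 216.00 mm²; (whole slice rotated 35° about Z — lengths, areas and connectivity unchanged). Checking containment: at z = 11.52 the cross-section extends beyond the z = 3.84 cross-section by about 91.11 mm².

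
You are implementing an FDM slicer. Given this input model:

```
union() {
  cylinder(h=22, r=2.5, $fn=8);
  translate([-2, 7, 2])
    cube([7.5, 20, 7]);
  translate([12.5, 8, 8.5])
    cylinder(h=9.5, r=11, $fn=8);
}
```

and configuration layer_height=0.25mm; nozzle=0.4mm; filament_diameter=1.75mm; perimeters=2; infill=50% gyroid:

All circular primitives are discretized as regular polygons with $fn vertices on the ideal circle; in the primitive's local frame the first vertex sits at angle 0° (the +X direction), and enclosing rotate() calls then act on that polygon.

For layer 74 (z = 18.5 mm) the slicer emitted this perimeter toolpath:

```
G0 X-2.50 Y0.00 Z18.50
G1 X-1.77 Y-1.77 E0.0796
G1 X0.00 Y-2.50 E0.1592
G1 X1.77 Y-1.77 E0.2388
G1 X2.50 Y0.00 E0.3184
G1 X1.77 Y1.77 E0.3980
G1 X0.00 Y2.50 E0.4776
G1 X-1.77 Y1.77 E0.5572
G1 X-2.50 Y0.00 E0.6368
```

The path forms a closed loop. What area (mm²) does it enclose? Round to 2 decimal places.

17.70 mm²

Apply the shoelace formula to the sequence of (X, Y) vertices; enclosed area = 17.70 mm².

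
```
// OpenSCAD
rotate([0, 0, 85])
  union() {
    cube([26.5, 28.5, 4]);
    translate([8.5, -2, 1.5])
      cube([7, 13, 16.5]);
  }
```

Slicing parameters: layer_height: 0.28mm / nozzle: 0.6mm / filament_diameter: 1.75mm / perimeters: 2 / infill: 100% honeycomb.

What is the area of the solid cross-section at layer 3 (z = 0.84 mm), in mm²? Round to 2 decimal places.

755.25 mm²

At z = 0.84 mm: the 26.5×28.5 cube contributes its full rectangle (area 755.25 mm²); the cube at (8.5, -2) is absent (z outside [1.5, 18]); Combining (union): only the 26.5×28.5 cube is present, so the union is just that shape — area = 755.25 mm²; (rotated 85° about Z; rotation is an isometry so areas/perimeters/island counts are preserved). Overall, the cross-section is a single solid region. Net area = 755.25 mm².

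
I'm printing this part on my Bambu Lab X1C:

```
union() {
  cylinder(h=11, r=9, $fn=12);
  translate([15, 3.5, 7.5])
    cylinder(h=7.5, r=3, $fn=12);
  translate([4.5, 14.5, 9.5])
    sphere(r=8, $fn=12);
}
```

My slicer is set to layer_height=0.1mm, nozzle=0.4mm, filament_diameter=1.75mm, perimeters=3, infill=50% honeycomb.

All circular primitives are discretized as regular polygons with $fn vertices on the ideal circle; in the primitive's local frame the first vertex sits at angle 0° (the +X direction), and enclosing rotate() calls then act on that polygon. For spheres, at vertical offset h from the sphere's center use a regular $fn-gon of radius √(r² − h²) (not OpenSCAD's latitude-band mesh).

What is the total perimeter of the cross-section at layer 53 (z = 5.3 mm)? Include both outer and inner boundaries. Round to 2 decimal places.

90.61 mm

At z = 5.3 mm: the cylinder: section is a regular 12-gon, circumradius r=9 (perimeter = 2·12·9.000·sin(180°/12) = 55.90 mm); the cylinder at (15, 3.5) is not intersected at this z (z outside [7.5, 15]); the sphere at (4.5, 14.5): section is a regular 12-gon, circumradius = √(r²−h²) = √(8²−4.2²) = 6.809 (perimeter = 2·12·6.809·sin(180°/12) = 42.29 mm); Taking the union: the regions partially overlap (shared area 0.36 mm²), so the edge portions inside another operand are dropped and the merged outline is re-measured after clipping — boundary = 90.61 mm. Overall, the cross-section is a single solid region. Total boundary length (outer) = 90.61 mm.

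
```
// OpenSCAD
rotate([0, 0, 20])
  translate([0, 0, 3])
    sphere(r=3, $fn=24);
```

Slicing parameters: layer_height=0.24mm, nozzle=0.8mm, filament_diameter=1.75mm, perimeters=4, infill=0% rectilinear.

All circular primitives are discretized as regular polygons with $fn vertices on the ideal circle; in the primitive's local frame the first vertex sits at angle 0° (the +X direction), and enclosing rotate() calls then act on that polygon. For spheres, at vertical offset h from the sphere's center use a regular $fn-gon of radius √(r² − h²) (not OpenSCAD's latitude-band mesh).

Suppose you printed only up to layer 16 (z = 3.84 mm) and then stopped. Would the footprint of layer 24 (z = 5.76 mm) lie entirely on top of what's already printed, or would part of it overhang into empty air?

Compare the two slices. At z = 3.84: the sphere: section is a regular 24-gon, circumradius = √(r²−h²) = √(3²−0.84²) = 2.880 (area = (24/2)·2.880²·sin(360°/24) = 25.76 mm²); (rotated 20° about Z; rotation is an isometry so areas/perimeters/island counts are preserved). At z = 5.76: the sphere: section is a regular 24-gon, circumradius = √(r²−h²) = √(3²−2.76²) = 1.176 (area = (24/2)·1.176²·sin(360°/24) = 4.29 mm²); (rotated 20° about Z; rotation is an isometry so areas/perimeters/island counts are preserved). Checking containment: the cross-section at z = 5.76 is a subset of the cross-section at z = 3.84.

entirely on top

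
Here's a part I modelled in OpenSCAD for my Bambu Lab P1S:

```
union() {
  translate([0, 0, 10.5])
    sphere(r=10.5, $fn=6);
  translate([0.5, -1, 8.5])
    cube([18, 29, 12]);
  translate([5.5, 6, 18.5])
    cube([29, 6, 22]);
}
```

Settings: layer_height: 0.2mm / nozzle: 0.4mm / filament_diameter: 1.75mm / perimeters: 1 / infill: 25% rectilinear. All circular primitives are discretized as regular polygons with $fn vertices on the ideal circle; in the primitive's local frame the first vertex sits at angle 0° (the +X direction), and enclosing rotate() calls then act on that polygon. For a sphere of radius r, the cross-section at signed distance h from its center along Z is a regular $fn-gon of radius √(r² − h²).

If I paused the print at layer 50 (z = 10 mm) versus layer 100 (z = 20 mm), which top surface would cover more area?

layer 50 (z = 10 mm)

Layer 50 (z = 10): the r=10.5 sphere slices to a regular 6-gon of circumradius 10.488 (√(r²−h²) with h=0.5 from center) (area = (6/2)·10.488²·sin(360°/6) = 285.79 mm²); the cube at (0.5, -1) is present — its section is the full 18×29 rectangle (area 522.00 mm²); the cube at (5.5, 6) does not reach this height (z outside [18.5, 40.5]); Merging all regions: the regions partially overlap — summed areas 807.79 mm² minus the doubly-counted overlap 76.61 mm² gives 731.18 mm² — area = 731.18 mm². So its area = 731.18 mm². Layer 100 (z = 20): the sphere: section is a regular 6-gon, circumradius = √(r²−h²) = √(10.5²−9.5²) = 4.472 (area = (6/2)·4.472²·sin(360°/6) = 51.96 mm²); the cube at (0.5, -1) is present — its section is the full 18×29 rectangle (area 522.00 mm²); the cube at (5.5, 6) is present — its section is the full 29×6 rectangle (area 174.00 mm²); Taking the union: the regions partially overlap — summed areas 747.96 mm² minus the doubly-counted overlap 92.74 mm² gives 655.22 mm² — area = 655.22 mm². So its area = 655.22 mm². Layer 50 is larger (731.18 vs 655.22 mm²).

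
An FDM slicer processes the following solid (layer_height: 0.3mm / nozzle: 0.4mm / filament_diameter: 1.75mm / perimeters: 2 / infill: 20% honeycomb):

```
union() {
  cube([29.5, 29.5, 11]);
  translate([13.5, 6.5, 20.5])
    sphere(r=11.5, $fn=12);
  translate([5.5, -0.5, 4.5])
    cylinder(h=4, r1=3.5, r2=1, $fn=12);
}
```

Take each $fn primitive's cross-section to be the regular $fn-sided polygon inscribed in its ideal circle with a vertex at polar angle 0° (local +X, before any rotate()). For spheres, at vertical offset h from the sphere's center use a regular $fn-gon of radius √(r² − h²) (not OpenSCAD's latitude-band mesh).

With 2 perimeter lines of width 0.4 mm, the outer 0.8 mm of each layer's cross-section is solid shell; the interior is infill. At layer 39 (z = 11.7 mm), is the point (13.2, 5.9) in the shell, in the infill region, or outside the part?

infill

At z = 11.7 mm: the cube does not reach this height (z outside [0, 11]); the sphere at (13.5, 6.5): section is a regular 12-gon, circumradius = √(r²−h²) = √(11.5²−8.8²) = 7.403; the cone at (5.5, -0.5) is absent (z outside [4.5, 8.5]); Combining (union): only the r=11.5 sphere at (13.5, 6.5) is present, so the union is just that shape — 1 connected region. Overall, the cross-section is a single solid region. The nearest boundary edge runs (9.80, 0.09)→(13.50, -0.90); distance from the point to it = 6.49 mm. The point is inside the cross-section and 6.49 mm from the nearest boundary — more than the 0.8 mm shell width (2 × 0.4), so it's in the infill interior.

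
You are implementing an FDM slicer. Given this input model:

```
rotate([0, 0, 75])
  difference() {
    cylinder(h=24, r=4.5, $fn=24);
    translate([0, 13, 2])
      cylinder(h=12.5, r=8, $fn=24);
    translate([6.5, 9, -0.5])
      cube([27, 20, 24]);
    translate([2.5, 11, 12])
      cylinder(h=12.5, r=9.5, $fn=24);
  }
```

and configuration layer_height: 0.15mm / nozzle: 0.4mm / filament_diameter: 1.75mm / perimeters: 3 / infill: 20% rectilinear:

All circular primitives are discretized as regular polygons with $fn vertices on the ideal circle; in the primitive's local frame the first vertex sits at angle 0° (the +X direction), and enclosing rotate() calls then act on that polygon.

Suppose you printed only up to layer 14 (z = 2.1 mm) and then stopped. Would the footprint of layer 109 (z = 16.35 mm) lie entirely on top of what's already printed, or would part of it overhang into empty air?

Compare the two slices. At z = 2.1: the r=4.5 cylinder contributes a regular 24-gon of circumradius 4.5 (area = (24/2)·4.500²·sin(360°/24) = 62.89 mm²); the r=8 cylinder at (0, 13) gives a regular 24-gon of circumradius 8 (constant along its height) (area = (24/2)·8.000²·sin(360°/24) = 198.77 mm²); the cube at (6.5, 9) (footprint 27×20) is included at this height (area 540.00 mm²); the cylinder at (2.5, 11) does not reach this height (z outside [12, 24.5]); Subtracting the remaining from the first: starting from the r=4.5 cylinder (62.89 mm²), the r=8 cylinder at (0, 13) misses the remaining region (no effect); the 27×20 cube at (6.5, 9) misses the remaining region (no effect) — area = 62.89 mm²; (rotated 75° about Z; rotation is an isometry so areas/perimeters/island counts are preserved). At z = 16.35: the cylinder: section is a regular 24-gon, circumradius r=4.5 (area = (24/2)·4.500²·sin(360°/24) = 62.89 mm²); the cylinder at (0, 13) is not intersected at this z (z outside [2, 14.5]); the cube at (6.5, 9) (footprint 27×20) is included at this height (area 540.00 mm²); the r=9.5 cylinder at (2.5, 11) gives a regular 24-gon of circumradius 9.5 (constant along its height) (area = (24/2)·9.500²·sin(360°/24) = 280.30 mm²); Subtracting the remaining from the first: starting from the r=4.5 cylinder (62.89 mm²), the 27×20 cube at (6.5, 9) misses the remaining region (no effect); the r=9.5 cylinder at (2.5, 11) partially overlaps it — only the 13.39 mm² overlap (of its 280.30 mm²) is removed, clipping the outline — area = 49.50 mm²; (rotated 75° about Z; rotation is an isometry so areas/perimeters/island counts are preserved). Checking containment: the cross-section at z = 16.35 is a subset of the cross-section at z = 2.1.

entirely on top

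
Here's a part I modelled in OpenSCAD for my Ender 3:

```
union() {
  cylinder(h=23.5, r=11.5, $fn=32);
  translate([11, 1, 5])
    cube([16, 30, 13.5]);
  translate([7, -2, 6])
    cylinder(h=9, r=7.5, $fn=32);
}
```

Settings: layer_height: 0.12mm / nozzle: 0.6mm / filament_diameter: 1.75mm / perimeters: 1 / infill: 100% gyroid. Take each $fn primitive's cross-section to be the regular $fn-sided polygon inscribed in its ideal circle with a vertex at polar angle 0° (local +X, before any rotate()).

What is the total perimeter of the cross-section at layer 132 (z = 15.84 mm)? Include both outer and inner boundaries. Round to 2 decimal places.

159.36 mm

At z = 15.84 mm: the cylinder: section is a regular 32-gon, circumradius r=11.5 (perimeter = 2·32·11.500·sin(180°/32) = 72.14 mm); the cube at (11, 1) (footprint 16×30) is included at this height (perimeter 92.00 mm); the cylinder at (7, -2) does not reach this height (z outside [6, 15]); Taking the union: the regions partially overlap (shared area 0.55 mm²), so the edge portions inside another operand are dropped and the merged outline is re-measured after clipping — boundary = 159.36 mm. Overall, the cross-section is a single solid region. Total boundary length (outer) = 159.36 mm.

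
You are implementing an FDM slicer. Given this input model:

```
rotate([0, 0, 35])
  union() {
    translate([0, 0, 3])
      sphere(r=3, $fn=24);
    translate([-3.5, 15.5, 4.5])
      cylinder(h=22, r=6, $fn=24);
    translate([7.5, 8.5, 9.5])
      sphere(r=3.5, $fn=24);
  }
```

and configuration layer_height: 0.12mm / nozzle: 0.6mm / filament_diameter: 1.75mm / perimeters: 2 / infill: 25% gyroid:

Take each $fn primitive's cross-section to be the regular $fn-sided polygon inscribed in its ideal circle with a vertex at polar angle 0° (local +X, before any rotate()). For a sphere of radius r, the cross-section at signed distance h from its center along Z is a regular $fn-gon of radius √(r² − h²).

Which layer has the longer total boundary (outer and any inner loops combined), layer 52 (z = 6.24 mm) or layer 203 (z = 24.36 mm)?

Layer 52 (z = 6.24): the sphere does not reach this height (|z−center|=3.240 > r=3); the r=6 cylinder at (-3.5, 15.5) contributes a regular 24-gon of circumradius 6 (perimeter = 2·24·6.000·sin(180°/24) = 37.59 mm); the sphere at (7.5, 8.5): section is a regular 24-gon, circumradius = √(r²−h²) = √(3.5²−3.26²) = 1.274 (perimeter = 2·24·1.274·sin(180°/24) = 7.98 mm); Merging all regions: the 2 present regions are separate (no shared area or edge), so areas and boundary lengths simply add and each stays a separate island — boundary = 45.57 mm; (rotated 35° about Z; rotation is an isometry so areas/perimeters/island counts are preserved). So its perimeter = 45.57 mm. Layer 203 (z = 24.36): the sphere does not reach this height (|z−center|=21.360 > r=3); the cylinder at (-3.5, 15.5): section is a regular 24-gon, circumradius r=6 (perimeter = 2·24·6.000·sin(180°/24) = 37.59 mm); the sphere at (7.5, 8.5) is not intersected at this z (|z−center|=14.860 > r=3.5); Combining (union): only the r=6 cylinder at (-3.5, 15.5) is present, so the union is just that shape — boundary = 37.59 mm; (whole slice rotated 35° about Z — lengths, areas and connectivity unchanged). So its perimeter = 37.59 mm. Layer 52 is larger (45.57 vs 37.59 mm).

layer 52 (z = 6.24 mm)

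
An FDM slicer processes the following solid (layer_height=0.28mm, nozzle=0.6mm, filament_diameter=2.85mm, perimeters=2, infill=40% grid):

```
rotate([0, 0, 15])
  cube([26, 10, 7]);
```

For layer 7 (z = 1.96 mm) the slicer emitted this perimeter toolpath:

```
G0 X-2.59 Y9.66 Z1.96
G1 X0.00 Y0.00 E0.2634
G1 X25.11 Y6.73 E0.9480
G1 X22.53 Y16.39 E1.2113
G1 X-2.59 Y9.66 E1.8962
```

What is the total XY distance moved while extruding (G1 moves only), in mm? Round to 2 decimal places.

72.00 mm

Sum the Euclidean lengths of each G1 segment: total = 72.00 mm.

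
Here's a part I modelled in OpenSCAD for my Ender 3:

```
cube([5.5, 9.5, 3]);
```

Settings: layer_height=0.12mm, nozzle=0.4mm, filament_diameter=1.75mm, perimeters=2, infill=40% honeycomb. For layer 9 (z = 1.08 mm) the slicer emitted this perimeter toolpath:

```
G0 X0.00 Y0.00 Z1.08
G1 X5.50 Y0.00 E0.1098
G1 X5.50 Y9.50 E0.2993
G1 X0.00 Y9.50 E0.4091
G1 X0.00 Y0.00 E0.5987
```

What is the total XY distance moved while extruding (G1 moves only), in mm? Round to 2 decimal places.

Sum the Euclidean lengths of each G1 segment: total = 30.00 mm.

30.00 mm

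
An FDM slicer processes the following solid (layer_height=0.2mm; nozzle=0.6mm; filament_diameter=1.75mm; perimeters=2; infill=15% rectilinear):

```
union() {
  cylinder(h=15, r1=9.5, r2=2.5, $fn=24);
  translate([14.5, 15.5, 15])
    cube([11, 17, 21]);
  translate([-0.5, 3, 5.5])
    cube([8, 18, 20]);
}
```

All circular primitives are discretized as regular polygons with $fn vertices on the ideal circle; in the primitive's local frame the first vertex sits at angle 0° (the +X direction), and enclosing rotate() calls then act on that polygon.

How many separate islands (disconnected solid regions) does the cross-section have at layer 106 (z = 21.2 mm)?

At z = 21.2 mm: the cone does not reach this height (z outside [0, 15]); the 11×17 cube at (14.5, 15.5) contributes its full rectangle; the cube at (-0.5, 3) is present — its section is the full 8×18 rectangle; Combining (union): the 2 present regions are separate (no shared area or edge), so areas and boundary lengths simply add and each stays a separate island — 2 connected regions. Overall, the cross-section has 2 separate islands. Island count = 2.

2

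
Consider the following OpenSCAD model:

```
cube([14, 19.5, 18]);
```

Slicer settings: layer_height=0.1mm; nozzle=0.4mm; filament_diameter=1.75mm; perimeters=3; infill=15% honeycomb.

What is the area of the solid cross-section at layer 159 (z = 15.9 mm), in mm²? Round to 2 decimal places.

At z = 15.9 mm: the 14×19.5 cube contributes its full rectangle (area 273.00 mm²). Overall, the cross-section is a single solid region. Net area = 273.00 mm².

273.00 mm²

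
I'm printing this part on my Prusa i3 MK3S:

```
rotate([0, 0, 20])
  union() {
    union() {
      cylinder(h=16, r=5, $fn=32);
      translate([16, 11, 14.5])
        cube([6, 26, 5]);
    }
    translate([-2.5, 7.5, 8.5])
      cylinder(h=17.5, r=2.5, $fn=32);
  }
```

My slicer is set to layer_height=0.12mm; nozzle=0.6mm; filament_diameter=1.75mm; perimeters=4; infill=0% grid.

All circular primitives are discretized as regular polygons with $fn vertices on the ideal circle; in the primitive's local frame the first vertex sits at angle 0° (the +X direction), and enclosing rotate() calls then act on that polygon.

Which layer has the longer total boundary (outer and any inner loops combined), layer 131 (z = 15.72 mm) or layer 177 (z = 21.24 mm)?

Layer 131 (z = 15.72): the cylinder: section is a regular 32-gon, circumradius r=5 (perimeter = 2·32·5.000·sin(180°/32) = 31.37 mm); the 6×26 cube at (16, 11) contributes its full rectangle (perimeter 64.00 mm); Merging all regions: the 2 present regions are separate (no shared area or edge), so areas and boundary lengths simply add and each stays a separate island — boundary = 95.37 mm; the cylinder at (-2.5, 7.5): section is a regular 32-gon, circumradius r=2.5 (perimeter = 2·32·2.500·sin(180°/32) = 15.68 mm); Combining (union): the 2 present regions are separate (no shared area or edge), so areas and boundary lengths simply add and each stays a separate island — boundary = 111.05 mm; (whole slice rotated 20° about Z — lengths, areas and connectivity unchanged). So its perimeter = 111.05 mm. Layer 177 (z = 21.24): the cylinder is not intersected at this z (z outside [0, 16]); the cube at (16, 11) is absent (z outside [14.5, 19.5]); Merging all regions: nothing is present at this height; the r=2.5 cylinder at (-2.5, 7.5) contributes a regular 32-gon of circumradius 2.5 (perimeter = 2·32·2.500·sin(180°/32) = 15.68 mm); Taking the union: only the r=2.5 cylinder at (-2.5, 7.5) is present, so the union is just that shape — boundary = 15.68 mm; (whole slice rotated 20° about Z — lengths, areas and connectivity unchanged). So its perimeter = 15.68 mm. Layer 131 is larger (111.05 vs 15.68 mm).

layer 131 (z = 15.72 mm)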